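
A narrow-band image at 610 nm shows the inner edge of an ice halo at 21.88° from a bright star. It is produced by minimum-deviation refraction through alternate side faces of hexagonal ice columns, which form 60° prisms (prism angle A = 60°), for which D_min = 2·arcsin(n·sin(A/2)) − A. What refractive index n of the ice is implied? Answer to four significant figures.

1.311

Rearranging: n = sin((D_min + A)/2) / sin(A/2).
(D_min + A)/2 = (21.88° + 60°)/2 = 40.940°.
n = sin 40.940° / sin 30° = 0.6553 / 0.5000 = 1.3105.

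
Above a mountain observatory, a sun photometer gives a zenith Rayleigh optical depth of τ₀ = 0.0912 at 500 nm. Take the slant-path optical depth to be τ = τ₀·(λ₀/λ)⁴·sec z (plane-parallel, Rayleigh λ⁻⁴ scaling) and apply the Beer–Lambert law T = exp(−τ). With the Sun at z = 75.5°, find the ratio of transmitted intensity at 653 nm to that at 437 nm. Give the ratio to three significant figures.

1.65

Airmass: sec 75.5° = 3.9939.
τ(653 nm) = 0.0912 × (500/653)⁴ × 3.9939 = 0.0912 × 0.3437 × 3.9939 = 0.1252.
τ(437 nm) = 0.0912 × (500/437)⁴ × 3.9939 = 0.0912 × 1.7138 × 3.9939 = 0.6242.
T(653)/T(437) = exp(τ_B − τ_A) = exp(0.4990) = 1.6471.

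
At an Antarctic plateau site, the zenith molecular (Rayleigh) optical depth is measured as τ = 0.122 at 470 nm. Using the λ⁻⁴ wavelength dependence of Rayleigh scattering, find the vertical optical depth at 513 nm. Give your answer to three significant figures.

0.0860

τ(513 nm) = τ(470 nm) × (470/513)⁴ = 0.122 × (0.9162)⁴ = 0.122 × 0.7046 = 0.0860.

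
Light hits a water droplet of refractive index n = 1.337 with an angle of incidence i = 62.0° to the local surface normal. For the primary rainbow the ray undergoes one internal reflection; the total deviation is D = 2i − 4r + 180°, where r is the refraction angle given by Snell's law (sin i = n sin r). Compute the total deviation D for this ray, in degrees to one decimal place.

138.7°

sin r = sin 62.0° / 1.337 = 0.8829/1.337 = 0.6604; r = 41.33°.
D = 2·62.0° − 4·41.33° + 180° = 124.00° − 165.32° + 180° = 138.68°.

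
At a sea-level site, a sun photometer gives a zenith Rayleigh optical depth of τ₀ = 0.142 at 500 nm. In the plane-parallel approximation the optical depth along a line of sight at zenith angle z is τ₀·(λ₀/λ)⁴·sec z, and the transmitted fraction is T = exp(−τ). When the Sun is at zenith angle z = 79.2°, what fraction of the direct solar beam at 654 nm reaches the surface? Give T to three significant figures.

0.772

sec 79.2° = 5.3367.
τ = 0.142 × (500/654)⁴ × 5.3367 = 0.142 × 0.3416 × 5.3367 = 0.2589.
T = exp(−0.2589) = 0.7719.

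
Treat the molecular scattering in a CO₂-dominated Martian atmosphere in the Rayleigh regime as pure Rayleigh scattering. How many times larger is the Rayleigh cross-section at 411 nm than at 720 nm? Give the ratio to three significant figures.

9.42

Rayleigh scattering ∝ λ⁻⁴, so the ratio of coefficients is the inverse fourth power of the wavelength ratio.
σ(411)/σ(720) = (720/411)⁴ = (1.7518)⁴ = 9.418.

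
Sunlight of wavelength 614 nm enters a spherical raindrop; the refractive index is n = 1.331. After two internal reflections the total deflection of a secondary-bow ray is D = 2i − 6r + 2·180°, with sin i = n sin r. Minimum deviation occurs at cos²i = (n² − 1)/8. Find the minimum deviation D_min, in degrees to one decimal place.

230.4°

cos²i = (1.77156 − 1)/8 = 0.09645; i = arccos(0.31056) = 71.907°.
sin r = sin 71.907°/1.331 = 0.71417; r = 45.575°.
D_min = 2·71.907° − 6·45.575° + 360° = 230.365°.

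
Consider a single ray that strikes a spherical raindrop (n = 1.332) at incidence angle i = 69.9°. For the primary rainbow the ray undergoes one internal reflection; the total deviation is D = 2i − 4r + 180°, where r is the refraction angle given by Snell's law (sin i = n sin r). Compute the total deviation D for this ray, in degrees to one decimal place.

140.5°

sin r = sin 69.9° / 1.332 = 0.9391/1.332 = 0.7050; r = 44.83°.
D = 2·69.9° − 4·44.83° + 180° = 139.80° − 179.33° + 180° = 140.47°.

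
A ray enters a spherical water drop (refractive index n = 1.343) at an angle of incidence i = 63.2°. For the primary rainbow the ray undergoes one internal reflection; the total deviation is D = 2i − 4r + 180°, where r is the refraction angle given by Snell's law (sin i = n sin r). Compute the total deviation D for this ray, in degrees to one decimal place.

sin r = sin 63.2° / 1.343 = 0.8926/1.343 = 0.6646; r = 41.65°.
D = 2·63.2° − 4·41.65° + 180° = 126.40° − 166.61° + 180° = 139.79°.

139.8°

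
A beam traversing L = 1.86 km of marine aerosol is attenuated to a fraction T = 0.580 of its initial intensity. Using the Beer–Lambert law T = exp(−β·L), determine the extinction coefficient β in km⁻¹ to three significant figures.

Beer–Lambert: T = exp(−βL) ⇒ β = −ln(T)/L = −ln(0.580)/1.86 = 0.5447/1.86 = 0.2929 km⁻¹.

0.293 km⁻¹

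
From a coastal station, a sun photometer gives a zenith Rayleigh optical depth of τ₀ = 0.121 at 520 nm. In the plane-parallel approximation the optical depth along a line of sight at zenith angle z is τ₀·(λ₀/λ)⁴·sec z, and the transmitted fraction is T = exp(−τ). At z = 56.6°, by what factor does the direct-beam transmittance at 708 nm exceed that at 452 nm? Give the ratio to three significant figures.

1.38

Airmass: sec 56.6° = 1.8166.
τ(708 nm) = 0.121 × (520/708)⁴ × 1.8166 = 0.121 × 0.2910 × 1.8166 = 0.0640.
τ(452 nm) = 0.121 × (520/452)⁴ × 1.8166 = 0.121 × 1.7517 × 1.8166 = 0.3850.
T(708)/T(452) = exp(τ_B − τ_A) = exp(0.3211) = 1.3786.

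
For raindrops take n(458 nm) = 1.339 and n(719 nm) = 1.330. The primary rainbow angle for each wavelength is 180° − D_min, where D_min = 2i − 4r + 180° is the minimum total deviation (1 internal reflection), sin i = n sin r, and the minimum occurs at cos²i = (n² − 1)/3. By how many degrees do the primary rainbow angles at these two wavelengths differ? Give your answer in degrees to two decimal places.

At 458 nm (n = 1.339): cos²i = 0.26431 → i = 59.062°, r = 39.834°, D_min = 138.786°, rainbow angle = 41.214°.
At 719 nm (n = 1.330): cos²i = 0.25630 → i = 59.585°, r = 40.422°, D_min = 137.484°, rainbow angle = 42.516°.
Angular width = |41.214° − 42.516°| = 1.303°.

1.30°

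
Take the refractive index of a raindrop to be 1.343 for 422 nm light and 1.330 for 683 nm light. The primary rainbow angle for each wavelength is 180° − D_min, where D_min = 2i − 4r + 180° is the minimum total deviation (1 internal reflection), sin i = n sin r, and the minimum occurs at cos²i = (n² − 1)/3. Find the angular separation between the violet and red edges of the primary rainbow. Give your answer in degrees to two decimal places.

1.87°

At 422 nm (n = 1.343): cos²i = 0.26788 → i = 58.830°, r = 39.577°, D_min = 139.354°, rainbow angle = 40.646°.
At 683 nm (n = 1.330): cos²i = 0.25630 → i = 59.585°, r = 40.422°, D_min = 137.484°, rainbow angle = 42.516°.
Angular width = |40.646° − 42.516°| = 1.871°.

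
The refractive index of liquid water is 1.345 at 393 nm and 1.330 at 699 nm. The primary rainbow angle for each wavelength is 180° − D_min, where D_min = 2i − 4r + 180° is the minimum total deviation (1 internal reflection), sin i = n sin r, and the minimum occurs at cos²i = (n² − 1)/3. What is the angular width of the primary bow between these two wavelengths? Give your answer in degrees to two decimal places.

2.15°

At 393 nm (n = 1.345): cos²i = 0.26967 → i = 58.715°, r = 39.448°, D_min = 139.635°, rainbow angle = 40.365°.
At 699 nm (n = 1.330): cos²i = 0.25630 → i = 59.585°, r = 40.422°, D_min = 137.484°, rainbow angle = 42.516°.
Angular width = |40.365° − 42.516°| = 2.152°.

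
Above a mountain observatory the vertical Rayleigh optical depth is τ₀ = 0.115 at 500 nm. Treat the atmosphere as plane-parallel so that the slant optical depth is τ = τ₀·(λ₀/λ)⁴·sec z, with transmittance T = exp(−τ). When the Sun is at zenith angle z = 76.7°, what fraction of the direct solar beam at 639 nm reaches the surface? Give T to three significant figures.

0.829

sec 76.7° = 4.3469.
τ = 0.115 × (500/639)⁴ × 4.3469 = 0.115 × 0.3749 × 4.3469 = 0.1874.
T = exp(−0.1874) = 0.8291.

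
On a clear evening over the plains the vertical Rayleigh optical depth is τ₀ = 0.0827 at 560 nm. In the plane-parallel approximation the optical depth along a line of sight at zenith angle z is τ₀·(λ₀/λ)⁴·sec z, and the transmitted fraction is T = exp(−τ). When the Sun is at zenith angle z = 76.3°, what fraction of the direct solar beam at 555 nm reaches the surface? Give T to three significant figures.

0.696

sec 76.3° = 4.2223.
τ = 0.0827 × (560/555)⁴ × 4.2223 = 0.0827 × 1.0365 × 4.2223 = 0.3619.
T = exp(−0.3619) = 0.6963.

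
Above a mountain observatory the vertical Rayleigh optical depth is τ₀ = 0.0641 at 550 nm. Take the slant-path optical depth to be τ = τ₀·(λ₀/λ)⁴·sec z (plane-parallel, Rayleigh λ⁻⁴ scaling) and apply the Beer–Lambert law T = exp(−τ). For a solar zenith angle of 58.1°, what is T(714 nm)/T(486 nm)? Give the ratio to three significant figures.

1.17

Airmass: sec 58.1° = 1.8924.
τ(714 nm) = 0.0641 × (550/714)⁴ × 1.8924 = 0.0641 × 0.3521 × 1.8924 = 0.0427.
τ(486 nm) = 0.0641 × (550/486)⁴ × 1.8924 = 0.0641 × 1.6402 × 1.8924 = 0.1990.
T(714)/T(486) = exp(τ_B − τ_A) = exp(0.1563) = 1.1691.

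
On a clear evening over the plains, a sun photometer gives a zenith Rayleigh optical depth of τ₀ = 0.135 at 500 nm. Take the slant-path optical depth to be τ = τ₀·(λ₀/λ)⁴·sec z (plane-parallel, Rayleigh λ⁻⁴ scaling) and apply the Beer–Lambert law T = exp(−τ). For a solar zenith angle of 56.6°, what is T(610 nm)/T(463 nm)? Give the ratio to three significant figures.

1.25

Airmass: sec 56.6° = 1.8166.
τ(610 nm) = 0.135 × (500/610)⁴ × 1.8166 = 0.135 × 0.4514 × 1.8166 = 0.1107.
τ(463 nm) = 0.135 × (500/463)⁴ × 1.8166 = 0.135 × 1.3601 × 1.8166 = 0.3335.
T(610)/T(463) = exp(τ_B − τ_A) = exp(0.2228) = 1.2496.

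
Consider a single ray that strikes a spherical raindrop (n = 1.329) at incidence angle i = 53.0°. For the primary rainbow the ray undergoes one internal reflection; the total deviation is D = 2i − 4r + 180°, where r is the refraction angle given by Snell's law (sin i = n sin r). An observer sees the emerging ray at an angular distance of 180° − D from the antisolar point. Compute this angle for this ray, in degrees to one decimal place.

41.7°

sin r = sin 53.0° / 1.329 = 0.7986/1.329 = 0.6009; r = 36.94°.
D = 2·53.0° − 4·36.94° + 180° = 106.00° − 147.75° + 180° = 138.25°.
Angle from antisolar point = 180° − D = 41.75°.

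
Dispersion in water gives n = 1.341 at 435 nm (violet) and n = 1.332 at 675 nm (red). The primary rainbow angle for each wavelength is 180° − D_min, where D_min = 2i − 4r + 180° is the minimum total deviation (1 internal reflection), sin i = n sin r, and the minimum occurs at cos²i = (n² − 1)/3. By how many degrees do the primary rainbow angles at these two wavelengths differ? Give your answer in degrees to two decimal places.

At 435 nm (n = 1.341): cos²i = 0.26609 → i = 58.946°, r = 39.705°, D_min = 139.071°, rainbow angle = 40.929°.
At 675 nm (n = 1.332): cos²i = 0.25807 → i = 59.469°, r = 40.290°, D_min = 137.776°, rainbow angle = 42.224°.
Angular width = |40.929° − 42.224°| = 1.295°.

1.29°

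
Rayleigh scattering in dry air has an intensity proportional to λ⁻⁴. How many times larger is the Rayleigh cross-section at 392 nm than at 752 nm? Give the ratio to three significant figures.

Rayleigh scattering ∝ λ⁻⁴, so the ratio of coefficients is the inverse fourth power of the wavelength ratio.
σ(392)/σ(752) = (752/392)⁴ = (1.9184)⁴ = 13.54.

13.5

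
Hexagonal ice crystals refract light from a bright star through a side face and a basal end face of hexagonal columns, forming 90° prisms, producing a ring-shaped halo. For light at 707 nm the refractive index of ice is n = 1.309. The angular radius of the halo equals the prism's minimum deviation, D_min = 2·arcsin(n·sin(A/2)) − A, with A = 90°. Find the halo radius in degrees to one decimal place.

n·sin(A/2) = 1.309 × sin 45° = 1.309 × 0.7071 = 0.9256.
D_min = 2·arcsin(0.9256) − 90° = 2 × 67.759° − 90° = 45.519°.

45.5°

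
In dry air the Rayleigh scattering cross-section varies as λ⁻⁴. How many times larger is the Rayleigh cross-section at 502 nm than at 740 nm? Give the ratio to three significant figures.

Rayleigh scattering ∝ λ⁻⁴, so the ratio of coefficients is the inverse fourth power of the wavelength ratio.
σ(502)/σ(740) = (740/502)⁴ = (1.4741)⁴ = 4.722.

4.72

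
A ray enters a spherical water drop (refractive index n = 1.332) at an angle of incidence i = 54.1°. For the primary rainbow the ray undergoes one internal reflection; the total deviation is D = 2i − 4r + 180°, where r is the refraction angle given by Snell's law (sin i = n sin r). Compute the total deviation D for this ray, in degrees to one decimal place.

sin r = sin 54.1° / 1.332 = 0.8100/1.332 = 0.6081; r = 37.46°.
D = 2·54.1° − 4·37.46° + 180° = 108.20° − 149.82° + 180° = 138.38°.

138.4°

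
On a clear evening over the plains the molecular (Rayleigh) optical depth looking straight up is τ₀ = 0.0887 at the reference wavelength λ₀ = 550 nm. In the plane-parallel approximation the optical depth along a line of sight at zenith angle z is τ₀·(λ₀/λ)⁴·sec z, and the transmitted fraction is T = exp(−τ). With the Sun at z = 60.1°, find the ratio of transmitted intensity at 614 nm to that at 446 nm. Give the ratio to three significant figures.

Airmass: sec 60.1° = 2.0061.
τ(614 nm) = 0.0887 × (550/614)⁴ × 2.0061 = 0.0887 × 0.6438 × 2.0061 = 0.1146.
τ(446 nm) = 0.0887 × (550/446)⁴ × 2.0061 = 0.0887 × 2.3127 × 2.0061 = 0.4115.
T(614)/T(446) = exp(τ_B − τ_A) = exp(0.2969) = 1.3457.

1.35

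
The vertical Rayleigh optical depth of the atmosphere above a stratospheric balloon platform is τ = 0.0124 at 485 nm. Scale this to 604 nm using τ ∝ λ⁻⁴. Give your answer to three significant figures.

τ(604 nm) = τ(485 nm) × (485/604)⁴ = 0.0124 × (0.8030)⁴ = 0.0124 × 0.4157 = 0.0052.

0.00516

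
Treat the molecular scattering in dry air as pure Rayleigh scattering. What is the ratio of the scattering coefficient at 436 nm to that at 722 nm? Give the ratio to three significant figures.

Rayleigh scattering ∝ λ⁻⁴, so the ratio of coefficients is the inverse fourth power of the wavelength ratio.
σ(436)/σ(722) = (722/436)⁴ = (1.6560)⁴ = 7.52.

7.52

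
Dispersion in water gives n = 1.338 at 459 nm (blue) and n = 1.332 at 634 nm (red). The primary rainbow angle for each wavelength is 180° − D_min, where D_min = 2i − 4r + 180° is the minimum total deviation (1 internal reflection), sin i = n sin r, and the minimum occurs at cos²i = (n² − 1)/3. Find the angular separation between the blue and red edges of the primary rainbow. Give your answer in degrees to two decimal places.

At 459 nm (n = 1.338): cos²i = 0.26341 → i = 59.120°, r = 39.899°, D_min = 138.643°, rainbow angle = 41.357°.
At 634 nm (n = 1.332): cos²i = 0.25807 → i = 59.469°, r = 40.290°, D_min = 137.776°, rainbow angle = 42.224°.
Angular width = |41.357° − 42.224°| = 0.867°.

0.87°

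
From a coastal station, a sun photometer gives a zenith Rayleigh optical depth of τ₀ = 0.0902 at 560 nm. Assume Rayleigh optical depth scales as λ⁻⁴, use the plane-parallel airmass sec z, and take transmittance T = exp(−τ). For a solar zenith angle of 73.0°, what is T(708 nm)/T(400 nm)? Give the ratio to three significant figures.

Airmass: sec 73.0° = 3.4203.
τ(708 nm) = 0.0902 × (560/708)⁴ × 3.4203 = 0.0902 × 0.3914 × 3.4203 = 0.1208.
τ(400 nm) = 0.0902 × (560/400)⁴ × 3.4203 = 0.0902 × 3.8416 × 3.4203 = 1.1852.
T(708)/T(400) = exp(τ_B − τ_A) = exp(1.0644) = 2.8992.

2.90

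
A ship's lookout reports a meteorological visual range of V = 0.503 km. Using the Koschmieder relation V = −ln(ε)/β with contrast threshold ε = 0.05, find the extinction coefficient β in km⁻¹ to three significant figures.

β = −ln(0.05) / V = 2.996 / 0.503 = 5.9557 km⁻¹.

5.96 km⁻¹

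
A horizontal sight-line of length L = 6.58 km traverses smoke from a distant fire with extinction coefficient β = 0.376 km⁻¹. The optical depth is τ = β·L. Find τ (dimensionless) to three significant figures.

2.47

τ = β·L = 0.376 × 6.58 = 2.4741.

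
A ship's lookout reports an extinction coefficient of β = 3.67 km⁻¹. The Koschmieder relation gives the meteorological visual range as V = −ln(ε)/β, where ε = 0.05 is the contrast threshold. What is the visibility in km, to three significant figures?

0.816 km

V = −ln(0.05) / 3.67 = 2.996 / 3.67 = 0.8163 km.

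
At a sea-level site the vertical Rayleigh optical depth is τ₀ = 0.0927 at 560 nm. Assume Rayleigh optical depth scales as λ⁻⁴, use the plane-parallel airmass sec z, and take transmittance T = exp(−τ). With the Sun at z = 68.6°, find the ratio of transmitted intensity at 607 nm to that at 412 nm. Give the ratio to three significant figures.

Airmass: sec 68.6° = 2.7407.
τ(607 nm) = 0.0927 × (560/607)⁴ × 2.7407 = 0.0927 × 0.7244 × 2.7407 = 0.1840.
τ(412 nm) = 0.0927 × (560/412)⁴ × 2.7407 = 0.0927 × 3.4132 × 2.7407 = 0.8672.
T(607)/T(412) = exp(τ_B − τ_A) = exp(0.6831) = 1.9800.

1.98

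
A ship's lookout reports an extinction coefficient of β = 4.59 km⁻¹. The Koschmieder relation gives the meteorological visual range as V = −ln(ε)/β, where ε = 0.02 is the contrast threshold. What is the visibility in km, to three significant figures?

0.852 km

V = −ln(0.02) / 4.59 = 3.912 / 4.59 = 0.8523 km.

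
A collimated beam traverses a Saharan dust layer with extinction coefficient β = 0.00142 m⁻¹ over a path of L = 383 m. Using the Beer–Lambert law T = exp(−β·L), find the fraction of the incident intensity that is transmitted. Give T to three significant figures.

0.581

τ = β·L = 0.00142 × 383 = 0.5439.
T = exp(−0.5439) = 0.5805.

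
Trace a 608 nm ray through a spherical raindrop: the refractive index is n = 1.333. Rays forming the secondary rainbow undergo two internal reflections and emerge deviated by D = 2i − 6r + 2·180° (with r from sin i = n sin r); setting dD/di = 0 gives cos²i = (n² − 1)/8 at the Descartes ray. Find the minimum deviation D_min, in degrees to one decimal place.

230.9°

cos²i = (1.77689 − 1)/8 = 0.09711; i = arccos(0.31163) = 71.843°.
sin r = sin 71.843°/1.333 = 0.71283; r = 45.466°.
D_min = 2·71.843° − 6·45.466° + 360° = 230.891°.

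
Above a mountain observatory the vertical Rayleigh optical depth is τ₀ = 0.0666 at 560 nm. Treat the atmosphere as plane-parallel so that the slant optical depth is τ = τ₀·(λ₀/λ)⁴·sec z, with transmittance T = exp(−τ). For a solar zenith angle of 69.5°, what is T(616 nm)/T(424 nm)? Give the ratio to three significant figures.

1.57

Airmass: sec 69.5° = 2.8555.
τ(616 nm) = 0.0666 × (560/616)⁴ × 2.8555 = 0.0666 × 0.6830 × 2.8555 = 0.1299.
τ(424 nm) = 0.0666 × (560/424)⁴ × 2.8555 = 0.0666 × 3.0429 × 2.8555 = 0.5787.
T(616)/T(424) = exp(τ_B − τ_A) = exp(0.4488) = 1.5664.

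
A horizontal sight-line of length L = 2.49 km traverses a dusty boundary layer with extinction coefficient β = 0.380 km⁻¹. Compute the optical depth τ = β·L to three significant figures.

τ = β·L = 0.380 × 2.49 = 0.9462.

0.946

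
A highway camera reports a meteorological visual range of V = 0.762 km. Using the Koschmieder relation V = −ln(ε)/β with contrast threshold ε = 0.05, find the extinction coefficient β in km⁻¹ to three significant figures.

β = −ln(0.05) / V = 2.996 / 0.762 = 3.9314 km⁻¹.

3.93 km⁻¹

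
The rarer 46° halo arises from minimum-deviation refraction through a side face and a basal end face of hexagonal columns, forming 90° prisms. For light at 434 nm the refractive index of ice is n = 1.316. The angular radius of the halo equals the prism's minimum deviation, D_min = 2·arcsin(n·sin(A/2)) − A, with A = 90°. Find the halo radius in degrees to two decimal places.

47.04°

n·sin(A/2) = 1.316 × sin 45° = 1.316 × 0.7071 = 0.9306.
D_min = 2·arcsin(0.9306) − 90° = 2 × 68.521° − 90° = 47.042°.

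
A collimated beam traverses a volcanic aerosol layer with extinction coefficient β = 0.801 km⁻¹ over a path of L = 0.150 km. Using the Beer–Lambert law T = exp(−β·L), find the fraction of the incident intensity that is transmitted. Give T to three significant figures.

0.887

τ = β·L = 0.801 × 0.150 = 0.1202.
T = exp(−0.1202) = 0.8868.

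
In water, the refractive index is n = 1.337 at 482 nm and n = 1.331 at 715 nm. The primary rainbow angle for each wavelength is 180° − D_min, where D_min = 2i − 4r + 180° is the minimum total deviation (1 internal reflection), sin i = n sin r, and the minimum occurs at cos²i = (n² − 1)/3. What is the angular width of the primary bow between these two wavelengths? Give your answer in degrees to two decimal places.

0.87°

At 482 nm (n = 1.337): cos²i = 0.26252 → i = 59.178°, r = 39.964°, D_min = 138.500°, rainbow angle = 41.500°.
At 715 nm (n = 1.331): cos²i = 0.25719 → i = 59.527°, r = 40.356°, D_min = 137.630°, rainbow angle = 42.370°.
Angular width = |41.500° − 42.370°| = 0.870°.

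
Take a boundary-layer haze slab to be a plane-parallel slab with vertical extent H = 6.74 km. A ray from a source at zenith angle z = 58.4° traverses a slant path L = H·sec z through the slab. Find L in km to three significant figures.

12.9 km

sec z = 1/cos 58.4° = 1.9084.
L = 6.74 × 1.9084 = 12.863 km.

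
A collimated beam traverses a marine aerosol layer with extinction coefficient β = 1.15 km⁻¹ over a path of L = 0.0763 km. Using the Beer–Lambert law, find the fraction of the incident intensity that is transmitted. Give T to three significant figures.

τ = β·L = 1.15 × 0.0763 = 0.0877.
T = exp(−0.0877) = 0.9160.

0.916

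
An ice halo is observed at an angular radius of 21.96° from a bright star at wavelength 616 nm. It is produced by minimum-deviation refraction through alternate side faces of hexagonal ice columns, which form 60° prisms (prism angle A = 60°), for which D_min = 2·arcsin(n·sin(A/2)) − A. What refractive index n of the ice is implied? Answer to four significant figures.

1.312

Rearranging: n = sin((D_min + A)/2) / sin(A/2).
(D_min + A)/2 = (21.96° + 60°)/2 = 40.980°.
n = sin 40.980° / sin 30° = 0.6558 / 0.5000 = 1.3116.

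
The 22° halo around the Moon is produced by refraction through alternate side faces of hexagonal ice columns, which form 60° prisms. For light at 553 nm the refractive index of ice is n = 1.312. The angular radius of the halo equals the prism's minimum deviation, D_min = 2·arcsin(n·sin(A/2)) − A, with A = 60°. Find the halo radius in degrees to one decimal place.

22.0°

n·sin(A/2) = 1.312 × sin 30° = 1.312 × 0.5000 = 0.6560.
D_min = 2·arcsin(0.6560) − 60° = 2 × 40.996° − 60° = 21.991°.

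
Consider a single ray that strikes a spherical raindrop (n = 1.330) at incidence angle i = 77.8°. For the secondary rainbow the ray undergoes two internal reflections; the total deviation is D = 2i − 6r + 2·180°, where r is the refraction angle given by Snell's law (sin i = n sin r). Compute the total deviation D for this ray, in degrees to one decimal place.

sin r = sin 77.8° / 1.330 = 0.9774/1.330 = 0.7349; r = 47.30°.
D = 2·77.8° − 6·47.30° + 2·180° = 155.60° − 283.79° + 360° = 231.81°.

231.8°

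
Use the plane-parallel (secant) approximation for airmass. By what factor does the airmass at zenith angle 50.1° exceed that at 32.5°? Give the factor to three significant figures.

1.31

X(50.1°)/X(32.5°) = sec 50.1° / sec 32.5° = cos 32.5° / cos 50.1° = 0.8434/0.6414 = 1.3148.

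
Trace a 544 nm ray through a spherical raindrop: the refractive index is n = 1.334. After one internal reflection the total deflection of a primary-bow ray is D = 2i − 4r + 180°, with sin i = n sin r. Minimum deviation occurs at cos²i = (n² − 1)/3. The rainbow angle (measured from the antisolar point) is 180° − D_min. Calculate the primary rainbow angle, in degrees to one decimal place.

41.9°

cos²i = (1.77956 − 1)/3 = 0.25985; i = arccos(0.50976) = 59.352°.
sin r = sin 59.352°/1.334 = 0.64492; r = 40.159°.
D_min = 2·59.352° − 4·40.159° + 180° = 138.067°.
Rainbow angle = 180° − D_min = 41.933°.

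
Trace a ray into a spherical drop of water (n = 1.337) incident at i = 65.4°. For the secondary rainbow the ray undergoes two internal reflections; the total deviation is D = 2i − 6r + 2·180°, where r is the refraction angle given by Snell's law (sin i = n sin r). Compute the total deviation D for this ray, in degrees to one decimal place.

233.7°

sin r = sin 65.4° / 1.337 = 0.9092/1.337 = 0.6801; r = 42.85°.
D = 2·65.4° − 6·42.85° + 2·180° = 130.80° − 257.09° + 360° = 233.71°.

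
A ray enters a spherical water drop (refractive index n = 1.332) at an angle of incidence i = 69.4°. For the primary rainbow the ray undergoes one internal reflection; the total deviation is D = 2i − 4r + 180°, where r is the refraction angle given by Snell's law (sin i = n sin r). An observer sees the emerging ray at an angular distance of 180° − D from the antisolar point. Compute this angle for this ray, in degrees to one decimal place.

39.8°

sin r = sin 69.4° / 1.332 = 0.9361/1.332 = 0.7027; r = 44.65°.
D = 2·69.4° − 4·44.65° + 180° = 138.80° − 178.59° + 180° = 140.21°.
Angle from antisolar point = 180° − D = 39.79°.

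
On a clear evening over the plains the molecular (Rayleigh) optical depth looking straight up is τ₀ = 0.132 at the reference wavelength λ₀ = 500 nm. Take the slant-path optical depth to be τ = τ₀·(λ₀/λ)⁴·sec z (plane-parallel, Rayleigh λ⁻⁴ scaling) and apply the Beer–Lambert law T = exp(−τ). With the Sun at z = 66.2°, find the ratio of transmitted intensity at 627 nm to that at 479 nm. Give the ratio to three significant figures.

1.29

Airmass: sec 66.2° = 2.4780.
τ(627 nm) = 0.132 × (500/627)⁴ × 2.4780 = 0.132 × 0.4044 × 2.4780 = 0.1323.
τ(479 nm) = 0.132 × (500/479)⁴ × 2.4780 = 0.132 × 1.1872 × 2.4780 = 0.3883.
T(627)/T(479) = exp(τ_B − τ_A) = exp(0.2561) = 1.2918.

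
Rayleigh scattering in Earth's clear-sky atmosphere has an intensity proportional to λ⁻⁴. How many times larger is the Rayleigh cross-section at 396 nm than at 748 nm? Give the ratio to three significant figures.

12.7

Rayleigh scattering ∝ λ⁻⁴, so the ratio of coefficients is the inverse fourth power of the wavelength ratio.
σ(396)/σ(748) = (748/396)⁴ = (1.8889)⁴ = 12.73.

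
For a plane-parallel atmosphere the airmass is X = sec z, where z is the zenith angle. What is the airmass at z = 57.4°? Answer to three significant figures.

X = sec z = 1/cos 57.4° = 1/0.5388 = 1.8561.

1.86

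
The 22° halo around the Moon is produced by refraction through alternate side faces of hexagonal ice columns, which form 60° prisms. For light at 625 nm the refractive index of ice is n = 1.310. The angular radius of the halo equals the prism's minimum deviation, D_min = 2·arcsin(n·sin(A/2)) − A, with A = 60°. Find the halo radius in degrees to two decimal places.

21.84°

n·sin(A/2) = 1.310 × sin 30° = 1.310 × 0.5000 = 0.6550.
D_min = 2·arcsin(0.6550) − 60° = 2 × 40.920° − 60° = 21.839°.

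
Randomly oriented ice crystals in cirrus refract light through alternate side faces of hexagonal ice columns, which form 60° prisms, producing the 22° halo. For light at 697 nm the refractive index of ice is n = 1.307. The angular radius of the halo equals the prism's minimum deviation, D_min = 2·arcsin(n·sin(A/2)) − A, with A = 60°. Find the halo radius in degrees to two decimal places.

21.61°

n·sin(A/2) = 1.307 × sin 30° = 1.307 × 0.5000 = 0.6535.
D_min = 2·arcsin(0.6535) − 60° = 2 × 40.806° − 60° = 21.612°.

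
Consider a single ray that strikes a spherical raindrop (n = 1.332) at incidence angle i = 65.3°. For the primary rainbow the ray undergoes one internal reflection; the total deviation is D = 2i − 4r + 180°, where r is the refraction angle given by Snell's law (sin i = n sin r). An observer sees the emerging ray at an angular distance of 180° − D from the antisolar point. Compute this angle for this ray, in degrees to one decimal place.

sin r = sin 65.3° / 1.332 = 0.9085/1.332 = 0.6821; r = 43.01°.
D = 2·65.3° − 4·43.01° + 180° = 130.60° − 172.02° + 180° = 138.58°.
Angle from antisolar point = 180° − D = 41.42°.

41.4°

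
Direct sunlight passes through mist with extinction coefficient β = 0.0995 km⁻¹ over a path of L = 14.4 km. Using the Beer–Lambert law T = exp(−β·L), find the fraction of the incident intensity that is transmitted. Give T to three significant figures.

0.239

τ = β·L = 0.0995 × 14.4 = 1.4328.
T = exp(−1.4328) = 0.2386.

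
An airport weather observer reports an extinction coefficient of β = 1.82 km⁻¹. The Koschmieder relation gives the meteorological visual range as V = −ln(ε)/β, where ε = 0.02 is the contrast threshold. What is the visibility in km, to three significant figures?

V = −ln(0.02) / 1.82 = 3.912 / 1.82 = 2.1495 km.

2.15 km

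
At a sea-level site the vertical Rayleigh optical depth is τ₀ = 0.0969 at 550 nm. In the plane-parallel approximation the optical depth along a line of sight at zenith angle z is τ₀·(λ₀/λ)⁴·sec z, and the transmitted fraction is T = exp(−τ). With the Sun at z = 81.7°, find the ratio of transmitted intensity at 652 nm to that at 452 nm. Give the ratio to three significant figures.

Airmass: sec 81.7° = 6.9273.
τ(652 nm) = 0.0969 × (550/652)⁴ × 6.9273 = 0.0969 × 0.5064 × 6.9273 = 0.3399.
τ(452 nm) = 0.0969 × (550/452)⁴ × 6.9273 = 0.0969 × 2.1923 × 6.9273 = 1.4716.
T(652)/T(452) = exp(τ_B − τ_A) = exp(1.1317) = 3.1009.

3.10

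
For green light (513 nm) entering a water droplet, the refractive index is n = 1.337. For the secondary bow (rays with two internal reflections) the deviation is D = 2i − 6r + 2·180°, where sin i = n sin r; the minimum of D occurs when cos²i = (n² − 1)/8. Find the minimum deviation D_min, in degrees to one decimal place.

cos²i = (1.78757 − 1)/8 = 0.09845; i = arccos(0.31376) = 71.714°.
sin r = sin 71.714°/1.337 = 0.71017; r = 45.249°.
D_min = 2·71.714° − 6·45.249° + 360° = 231.934°.

231.9°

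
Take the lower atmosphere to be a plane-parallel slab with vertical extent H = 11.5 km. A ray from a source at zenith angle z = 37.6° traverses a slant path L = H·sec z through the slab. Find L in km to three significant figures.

sec z = 1/cos 37.6° = 1.2622.
L = 11.5 × 1.2622 = 14.515 km.

14.5 km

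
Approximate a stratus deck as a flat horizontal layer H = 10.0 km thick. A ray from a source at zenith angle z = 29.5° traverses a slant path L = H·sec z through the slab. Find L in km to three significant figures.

11.5 km

sec z = 1/cos 29.5° = 1.1490.
L = 10.0 × 1.1490 = 11.490 km.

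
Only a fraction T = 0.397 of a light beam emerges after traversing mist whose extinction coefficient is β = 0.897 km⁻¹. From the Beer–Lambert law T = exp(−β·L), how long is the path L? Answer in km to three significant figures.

1.03 km

Beer–Lambert: T = exp(−βL) ⇒ L = −ln(T)/β = −ln(0.397)/0.897 = 0.9238/0.897 = 1.03 km.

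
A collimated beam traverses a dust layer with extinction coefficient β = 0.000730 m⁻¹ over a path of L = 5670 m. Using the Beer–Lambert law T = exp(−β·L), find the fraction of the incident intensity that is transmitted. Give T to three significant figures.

0.0159

τ = β·L = 0.000730 × 5670 = 4.1391.
T = exp(−4.1391) = 0.0159.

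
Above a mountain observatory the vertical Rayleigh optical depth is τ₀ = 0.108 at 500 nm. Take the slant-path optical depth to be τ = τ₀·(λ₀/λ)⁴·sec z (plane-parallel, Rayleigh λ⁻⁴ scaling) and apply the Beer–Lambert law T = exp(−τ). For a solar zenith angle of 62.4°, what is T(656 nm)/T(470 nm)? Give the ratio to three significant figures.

1.25

Airmass: sec 62.4° = 2.1584.
τ(656 nm) = 0.108 × (500/656)⁴ × 2.1584 = 0.108 × 0.3375 × 2.1584 = 0.0787.
τ(470 nm) = 0.108 × (500/470)⁴ × 2.1584 = 0.108 × 1.2808 × 2.1584 = 0.2986.
T(656)/T(470) = exp(τ_B − τ_A) = exp(0.2199) = 1.2460.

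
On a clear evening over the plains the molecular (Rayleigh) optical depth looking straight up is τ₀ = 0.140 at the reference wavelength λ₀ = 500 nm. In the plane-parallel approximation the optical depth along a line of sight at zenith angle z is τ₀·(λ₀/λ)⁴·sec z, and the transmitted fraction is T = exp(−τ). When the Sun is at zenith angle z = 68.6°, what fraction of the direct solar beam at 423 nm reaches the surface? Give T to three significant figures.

sec 68.6° = 2.7407.
τ = 0.140 × (500/423)⁴ × 2.7407 = 0.140 × 1.9522 × 2.7407 = 0.7490.
T = exp(−0.7490) = 0.4728.

0.473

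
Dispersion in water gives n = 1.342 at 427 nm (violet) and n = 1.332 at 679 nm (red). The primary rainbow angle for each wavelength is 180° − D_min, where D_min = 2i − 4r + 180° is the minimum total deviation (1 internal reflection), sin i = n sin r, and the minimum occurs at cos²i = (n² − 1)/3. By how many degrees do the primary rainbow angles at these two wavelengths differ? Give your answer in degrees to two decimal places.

At 427 nm (n = 1.342): cos²i = 0.26699 → i = 58.888°, r = 39.641°, D_min = 139.213°, rainbow angle = 40.787°.
At 679 nm (n = 1.332): cos²i = 0.25807 → i = 59.469°, r = 40.290°, D_min = 137.776°, rainbow angle = 42.224°.
Angular width = |40.787° − 42.224°| = 1.437°.

1.44°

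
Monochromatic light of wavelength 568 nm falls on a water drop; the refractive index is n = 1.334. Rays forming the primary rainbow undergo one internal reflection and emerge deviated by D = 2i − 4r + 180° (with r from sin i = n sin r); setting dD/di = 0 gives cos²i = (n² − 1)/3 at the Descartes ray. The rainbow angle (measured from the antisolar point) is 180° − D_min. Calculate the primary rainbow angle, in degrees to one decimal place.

41.9°

cos²i = (1.77956 − 1)/3 = 0.25985; i = arccos(0.50976) = 59.352°.
sin r = sin 59.352°/1.334 = 0.64492; r = 40.159°.
D_min = 2·59.352° − 4·40.159° + 180° = 138.067°.
Rainbow angle = 180° − D_min = 41.933°.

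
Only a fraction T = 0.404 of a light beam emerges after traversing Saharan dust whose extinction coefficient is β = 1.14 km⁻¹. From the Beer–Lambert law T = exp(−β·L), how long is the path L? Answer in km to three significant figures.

0.795 km

Beer–Lambert: T = exp(−βL) ⇒ L = −ln(T)/β = −ln(0.404)/1.14 = 0.9063/1.14 = 0.795 km.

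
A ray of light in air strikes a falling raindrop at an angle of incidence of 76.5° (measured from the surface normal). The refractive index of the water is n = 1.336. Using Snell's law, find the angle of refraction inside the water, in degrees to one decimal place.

46.7°

Snell: sin θ_r = sin θ_i / n = sin 76.5° / 1.336 = 0.9724 / 1.336 = 0.7278.
θ_r = arcsin(0.7278) = 46.70°.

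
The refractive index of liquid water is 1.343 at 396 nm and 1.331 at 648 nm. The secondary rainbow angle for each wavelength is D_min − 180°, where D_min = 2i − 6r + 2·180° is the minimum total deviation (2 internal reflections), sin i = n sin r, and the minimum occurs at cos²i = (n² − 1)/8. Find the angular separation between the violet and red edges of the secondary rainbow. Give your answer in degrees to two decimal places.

At 396 nm (n = 1.343): cos²i = 0.10046 → i = 71.522°, r = 44.928°, D_min = 233.478°, rainbow angle = 53.478°.
At 648 nm (n = 1.331): cos²i = 0.09645 → i = 71.907°, r = 45.575°, D_min = 230.365°, rainbow angle = 50.365°.
Angular width = |53.478° − 50.365°| = 3.113°.

3.11°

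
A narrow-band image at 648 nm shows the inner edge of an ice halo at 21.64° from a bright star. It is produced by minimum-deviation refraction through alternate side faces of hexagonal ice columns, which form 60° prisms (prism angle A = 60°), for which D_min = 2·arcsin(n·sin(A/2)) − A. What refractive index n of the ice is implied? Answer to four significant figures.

1.307

Rearranging: n = sin((D_min + A)/2) / sin(A/2).
(D_min + A)/2 = (21.64° + 60°)/2 = 40.820°.
n = sin 40.820° / sin 30° = 0.6537 / 0.5000 = 1.3074.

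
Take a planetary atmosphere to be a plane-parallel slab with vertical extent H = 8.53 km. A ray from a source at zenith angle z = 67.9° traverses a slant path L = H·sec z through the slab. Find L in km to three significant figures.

22.7 km

sec z = 1/cos 67.9° = 2.6580.
L = 8.53 × 2.6580 = 22.673 km.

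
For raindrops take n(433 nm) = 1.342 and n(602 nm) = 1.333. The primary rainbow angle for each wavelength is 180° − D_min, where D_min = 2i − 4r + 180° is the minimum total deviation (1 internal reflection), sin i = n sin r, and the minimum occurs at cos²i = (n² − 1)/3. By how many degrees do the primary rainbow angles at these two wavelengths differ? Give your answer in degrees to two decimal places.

At 433 nm (n = 1.342): cos²i = 0.26699 → i = 58.888°, r = 39.641°, D_min = 139.213°, rainbow angle = 40.787°.
At 602 nm (n = 1.333): cos²i = 0.25896 → i = 59.410°, r = 40.225°, D_min = 137.922°, rainbow angle = 42.078°.
Angular width = |40.787° − 42.078°| = 1.291°.

1.29°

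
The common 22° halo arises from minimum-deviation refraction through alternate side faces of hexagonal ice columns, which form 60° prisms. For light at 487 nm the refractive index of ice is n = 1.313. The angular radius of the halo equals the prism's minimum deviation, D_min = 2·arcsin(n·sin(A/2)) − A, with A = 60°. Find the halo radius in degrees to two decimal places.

22.07°

n·sin(A/2) = 1.313 × sin 30° = 1.313 × 0.5000 = 0.6565.
D_min = 2·arcsin(0.6565) − 60° = 2 × 41.033° − 60° = 22.067°.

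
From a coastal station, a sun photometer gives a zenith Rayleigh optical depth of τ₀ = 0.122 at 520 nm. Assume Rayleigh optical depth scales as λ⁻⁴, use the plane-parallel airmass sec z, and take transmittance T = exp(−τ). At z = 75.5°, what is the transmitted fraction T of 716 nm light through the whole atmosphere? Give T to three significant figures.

sec 75.5° = 3.9939.
τ = 0.122 × (520/716)⁴ × 3.9939 = 0.122 × 0.2782 × 3.9939 = 0.1356.
T = exp(−0.1356) = 0.8732.

0.873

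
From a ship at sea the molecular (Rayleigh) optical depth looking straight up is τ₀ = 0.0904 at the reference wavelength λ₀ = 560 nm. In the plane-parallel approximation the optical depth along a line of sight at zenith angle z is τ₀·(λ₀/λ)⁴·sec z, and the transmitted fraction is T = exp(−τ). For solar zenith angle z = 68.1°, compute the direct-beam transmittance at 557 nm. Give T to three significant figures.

0.781

sec 68.1° = 2.6811.
τ = 0.0904 × (560/557)⁴ × 2.6811 = 0.0904 × 1.0217 × 2.6811 = 0.2476.
T = exp(−0.2476) = 0.7806.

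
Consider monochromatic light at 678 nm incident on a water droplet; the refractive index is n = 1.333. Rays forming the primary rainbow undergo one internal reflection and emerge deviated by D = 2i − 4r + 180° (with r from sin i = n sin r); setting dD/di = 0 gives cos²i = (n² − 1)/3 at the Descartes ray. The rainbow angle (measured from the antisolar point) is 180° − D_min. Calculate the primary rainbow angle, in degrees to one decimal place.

cos²i = (1.77689 − 1)/3 = 0.25896; i = arccos(0.50888) = 59.410°.
sin r = sin 59.410°/1.333 = 0.64579; r = 40.225°.
D_min = 2·59.410° − 4·40.225° + 180° = 137.922°.
Rainbow angle = 180° − D_min = 42.078°.

42.1°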